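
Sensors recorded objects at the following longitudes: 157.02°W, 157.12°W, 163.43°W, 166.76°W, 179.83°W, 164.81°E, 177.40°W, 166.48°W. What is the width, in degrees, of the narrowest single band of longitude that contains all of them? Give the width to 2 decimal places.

Sort the longitudes: -179.83°, -177.40°, -166.76°, -166.48°, -163.43°, -157.12°, -157.02°, +164.81°.
Eastward gaps between consecutive values (wrapping around): 2.43°, 10.64°, 0.28°, 3.05°, 6.31°, 0.10°, 321.83°, 15.36°.
Largest gap = 321.83° ⇒ minimal covering band is its complement: 360° − 321.83° = 38.17°.
Band runs from +164.81° eastward to -157.02°, crossing the antimeridian.

38.17°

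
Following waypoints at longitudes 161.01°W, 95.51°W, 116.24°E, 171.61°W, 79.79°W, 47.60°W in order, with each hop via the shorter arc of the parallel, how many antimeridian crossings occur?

Leg 1: -161.01° → -95.51°, shortest Δλ = 65.5° (east) — does not cross 180°.
Leg 2: -95.51° → +116.24°, shortest Δλ = -148.25° (west) — crosses 180°.
Leg 3: +116.24° → -171.61°, shortest Δλ = 72.15° (east) — crosses 180°.
Leg 4: -171.61° → -79.79°, shortest Δλ = 91.82° (east) — does not cross 180°.
Leg 5: -79.79° → -47.60°, shortest Δλ = 32.19° (east) — does not cross 180°.
Total crossings: 2.

2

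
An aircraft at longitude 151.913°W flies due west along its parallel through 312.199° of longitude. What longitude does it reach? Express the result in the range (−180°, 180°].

104.112°W

Start at -151.913°; shift −312.199° → -464.112°.
-464.112° lies outside (−180°, 180°]; add 360° → -104.112°.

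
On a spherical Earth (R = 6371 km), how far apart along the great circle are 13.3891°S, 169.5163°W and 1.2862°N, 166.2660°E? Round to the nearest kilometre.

Δλ = 166.2660 − -169.5163 = 335.7823°; wrapped into (−180°, 180°]: -24.2177°.
Δφ = 1.2862 − -13.3891 = 14.6753°.
a = sin²(Δφ/2) + cos φ₁ · cos φ₂ · sin²(Δλ/2) = 0.059108.
c = 2·atan2(√a, √(1−a)) = 0.49116 rad → d = 6371·c ≈ 3129.21 km.

3129 km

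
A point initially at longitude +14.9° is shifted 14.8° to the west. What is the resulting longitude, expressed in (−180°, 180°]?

+0.1°

Start at +14.9°; shift −14.8° → +0.1°.
+0.1° already lies in (−180°, 180°].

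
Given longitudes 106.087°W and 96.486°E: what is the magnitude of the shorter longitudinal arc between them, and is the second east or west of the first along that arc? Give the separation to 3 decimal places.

Raw difference: 96.486 − -106.087 = 202.573°.
Normalise into (−180°, 180°]: 202.573° − 360° = -157.427°.
Negative ⇒ the second point lies to the west; separation 157.427°.

157.427° west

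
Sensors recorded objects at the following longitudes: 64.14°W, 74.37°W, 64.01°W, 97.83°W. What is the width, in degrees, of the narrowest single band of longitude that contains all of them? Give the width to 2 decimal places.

Sort the longitudes: -97.83°, -74.37°, -64.14°, -64.01°.
Eastward gaps between consecutive values (wrapping around): 23.46°, 10.23°, 0.13°, 326.18°.
Largest gap = 326.18° ⇒ minimal covering band is its complement: 360° − 326.18° = 33.82°.
Band runs from -97.83° eastward to -64.01°.

33.82°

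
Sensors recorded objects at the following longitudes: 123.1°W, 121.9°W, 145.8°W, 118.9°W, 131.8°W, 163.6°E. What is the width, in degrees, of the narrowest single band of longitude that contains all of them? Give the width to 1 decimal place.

77.5°

Sort the longitudes: -145.8°, -131.8°, -123.1°, -121.9°, -118.9°, +163.6°.
Eastward gaps between consecutive values (wrapping around): 14.0°, 8.7°, 1.2°, 3.0°, 282.5°, 50.6°.
Largest gap = 282.5° ⇒ minimal covering band is its complement: 360° − 282.5° = 77.5°.
Band runs from +163.6° eastward to -118.9°, crossing the antimeridian.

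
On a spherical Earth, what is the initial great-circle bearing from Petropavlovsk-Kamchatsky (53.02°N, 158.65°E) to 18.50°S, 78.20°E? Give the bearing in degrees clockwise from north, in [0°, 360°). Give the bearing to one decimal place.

251.3°

Δλ = 78.20 − 158.65 = -80.45°.
θ = atan2( sin Δλ · cos φ₂ , cos φ₁ · sin φ₂ − sin φ₁ · cos φ₂ · cos Δλ )
  = atan2(-0.93518, -0.31656) = -108.701° → normalised to [0°, 360°): 251.299°.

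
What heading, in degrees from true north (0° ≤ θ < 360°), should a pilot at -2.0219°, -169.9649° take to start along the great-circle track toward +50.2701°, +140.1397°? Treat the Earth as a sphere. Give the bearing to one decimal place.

Δλ = 140.1397 − -169.9649 = 310.1046°; wrapped into (−180°, 180°]: -49.8954°.
θ = atan2( sin Δλ · cos φ₂ , cos φ₁ · sin φ₂ − sin φ₁ · cos φ₂ · cos Δλ )
  = atan2(-0.48888, 0.78311) = -31.976° → normalised to [0°, 360°): 328.024°.

328.0°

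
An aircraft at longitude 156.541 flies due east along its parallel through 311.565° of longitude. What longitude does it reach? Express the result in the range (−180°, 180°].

+108.106°

Start at +156.541°; shift +311.565° → +468.106°.
+468.106° lies outside (−180°, 180°]; subtract 360° → +108.106°.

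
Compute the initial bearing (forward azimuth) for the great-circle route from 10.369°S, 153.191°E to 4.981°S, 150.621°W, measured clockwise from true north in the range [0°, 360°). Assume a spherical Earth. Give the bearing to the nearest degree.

89°

Δλ = -150.621 − 153.191 = -303.812°; wrapped into (−180°, 180°]: 56.188°.
θ = atan2( sin Δλ · cos φ₂ , cos φ₁ · sin φ₂ − sin φ₁ · cos φ₂ · cos Δλ )
  = atan2(0.82773, 0.01437) = 89.005° → normalised to [0°, 360°): 89.005°.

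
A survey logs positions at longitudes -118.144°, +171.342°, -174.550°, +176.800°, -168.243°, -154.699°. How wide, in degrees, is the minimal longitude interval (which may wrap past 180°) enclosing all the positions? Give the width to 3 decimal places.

70.514°

Sort the longitudes: -174.550°, -168.243°, -154.699°, -118.144°, +171.342°, +176.800°.
Eastward gaps between consecutive values (wrapping around): 6.307°, 13.544°, 36.555°, 289.486°, 5.458°, 8.650°.
Largest gap = 289.486° ⇒ minimal covering band is its complement: 360° − 289.486° = 70.514°.
Band runs from +171.342° eastward to -118.144°, crossing the antimeridian.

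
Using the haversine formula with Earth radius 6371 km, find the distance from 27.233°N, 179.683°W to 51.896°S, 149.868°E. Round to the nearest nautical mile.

Δλ = 149.868 − -179.683 = 329.551°; wrapped into (−180°, 180°]: -30.449°.
Δφ = -51.896 − 27.233 = -79.129°.
a = sin²(Δφ/2) + cos φ₁ · cos φ₂ · sin²(Δλ/2) = 0.443538.
c = 2·atan2(√a, √(1−a)) = 1.45763 rad → d = 6371·c ≈ 9286.57 km ≈ 5014.35 nmi.

5014 nmi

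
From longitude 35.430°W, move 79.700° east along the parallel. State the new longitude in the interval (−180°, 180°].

Start at -35.430°; shift +79.700° → +44.270°.
+44.270° already lies in (−180°, 180°].

44.270°E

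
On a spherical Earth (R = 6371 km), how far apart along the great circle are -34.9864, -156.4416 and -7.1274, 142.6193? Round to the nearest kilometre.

6919 km

Δλ = 142.6193 − -156.4416 = 299.0609°; wrapped into (−180°, 180°]: -60.9391°.
Δφ = -7.1274 − -34.9864 = 27.8590°.
a = sin²(Δφ/2) + cos φ₁ · cos φ₂ · sin²(Δλ/2) = 0.266986.
c = 2·atan2(√a, √(1−a)) = 1.08600 rad → d = 6371·c ≈ 6918.91 km.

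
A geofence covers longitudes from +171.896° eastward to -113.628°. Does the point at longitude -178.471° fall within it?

Band width going east from +171.896° to -113.628°: ((-113.628 − 171.896) mod 360) = 74.476°.
Offset of -178.471° east of the west edge: ((-178.471 − 171.896) mod 360) = 9.633°.
9.633° ≤ 74.476° ⇒ inside.

Yes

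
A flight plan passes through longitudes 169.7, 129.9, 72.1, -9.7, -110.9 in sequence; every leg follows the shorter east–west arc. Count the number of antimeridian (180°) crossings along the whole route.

0

Leg 1: +169.7° → +129.9°, shortest Δλ = -39.8° (west) — does not cross 180°.
Leg 2: +129.9° → +72.1°, shortest Δλ = -57.8° (west) — does not cross 180°.
Leg 3: +72.1° → -9.7°, shortest Δλ = -81.8° (west) — does not cross 180°.
Leg 4: -9.7° → -110.9°, shortest Δλ = -101.2° (west) — does not cross 180°.
Total crossings: 0.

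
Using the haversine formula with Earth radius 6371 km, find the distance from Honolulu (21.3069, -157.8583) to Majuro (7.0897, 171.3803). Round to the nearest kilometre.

3662 km

Δλ = 171.3803 − -157.8583 = 329.2386°; wrapped into (−180°, 180°]: -30.7614°.
Δφ = 7.0897 − 21.3069 = -14.2172°.
a = sin²(Δφ/2) + cos φ₁ · cos φ₂ · sin²(Δλ/2) = 0.080352.
c = 2·atan2(√a, √(1−a)) = 0.57481 rad → d = 6371·c ≈ 3662.12 km.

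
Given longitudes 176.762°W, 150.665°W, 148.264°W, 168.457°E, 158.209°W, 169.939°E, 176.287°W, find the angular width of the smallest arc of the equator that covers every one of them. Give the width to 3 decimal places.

Sort the longitudes: -176.762°, -176.287°, -158.209°, -150.665°, -148.264°, +168.457°, +169.939°.
Eastward gaps between consecutive values (wrapping around): 0.475°, 18.078°, 7.544°, 2.401°, 316.721°, 1.482°, 13.299°.
Largest gap = 316.721° ⇒ minimal covering band is its complement: 360° − 316.721° = 43.279°.
Band runs from +168.457° eastward to -148.264°, crossing the antimeridian.

43.279°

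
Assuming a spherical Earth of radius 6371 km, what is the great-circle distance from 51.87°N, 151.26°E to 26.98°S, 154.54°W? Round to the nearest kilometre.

Δλ = -154.54 − 151.26 = -305.80°; wrapped into (−180°, 180°]: 54.20°.
Δφ = -26.98 − 51.87 = -78.85°.
a = sin²(Δφ/2) + cos φ₁ · cos φ₂ · sin²(Δλ/2) = 0.517499.
c = 2·atan2(√a, √(1−a)) = 1.60580 rad → d = 6371·c ≈ 10230.56 km.

10231 km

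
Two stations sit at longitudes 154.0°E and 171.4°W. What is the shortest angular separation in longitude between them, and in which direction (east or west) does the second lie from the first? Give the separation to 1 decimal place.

34.6° east

Raw difference: -171.4 − 154.0 = -325.4°.
Normalise into (−180°, 180°]: -325.4° + 360° = 34.6°.
Positive ⇒ the second point lies to the east; separation 34.6°.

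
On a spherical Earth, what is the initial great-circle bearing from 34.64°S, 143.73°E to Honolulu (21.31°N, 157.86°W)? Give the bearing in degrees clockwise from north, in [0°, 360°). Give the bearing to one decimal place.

54.0°

Δλ = -157.86 − 143.73 = -301.59°; wrapped into (−180°, 180°]: 58.41°.
θ = atan2( sin Δλ · cos φ₂ , cos φ₁ · sin φ₂ − sin φ₁ · cos φ₂ · cos Δλ )
  = atan2(0.79358, 0.57640) = 54.008° → normalised to [0°, 360°): 54.008°.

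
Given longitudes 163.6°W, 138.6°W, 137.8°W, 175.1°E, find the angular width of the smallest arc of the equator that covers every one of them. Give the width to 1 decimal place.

47.1°

Sort the longitudes: -163.6°, -138.6°, -137.8°, +175.1°.
Eastward gaps between consecutive values (wrapping around): 25.0°, 0.8°, 312.9°, 21.3°.
Largest gap = 312.9° ⇒ minimal covering band is its complement: 360° − 312.9° = 47.1°.
Band runs from +175.1° eastward to -137.8°, crossing the antimeridian.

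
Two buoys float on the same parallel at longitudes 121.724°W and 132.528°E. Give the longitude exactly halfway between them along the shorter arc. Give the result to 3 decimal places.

Signed shortest Δλ from -121.724° to +132.528° is -105.748°.
Midpoint longitude = -121.724° + (-105.748°)/2 = -121.724° − 52.874° = -174.598°.
(The naïve average (-121.724 + +132.528)/2 = 5.402° is on the wrong side of the globe.)

174.598°W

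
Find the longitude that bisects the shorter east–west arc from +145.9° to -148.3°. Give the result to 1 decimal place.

+178.8°

Signed shortest Δλ from +145.9° to -148.3° is +65.8°.
Midpoint longitude = +145.9° + (+65.8°)/2 = +145.9° + 32.9° = +178.8°.
(The naïve average (+145.9 + -148.3)/2 = -1.2° is on the wrong side of the globe.)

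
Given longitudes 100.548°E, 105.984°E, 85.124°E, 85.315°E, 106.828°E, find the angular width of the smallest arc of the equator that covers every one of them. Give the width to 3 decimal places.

21.704°

Sort the longitudes: +85.124°, +85.315°, +100.548°, +105.984°, +106.828°.
Eastward gaps between consecutive values (wrapping around): 0.191°, 15.233°, 5.436°, 0.844°, 338.296°.
Largest gap = 338.296° ⇒ minimal covering band is its complement: 360° − 338.296° = 21.704°.
Band runs from +85.124° eastward to +106.828°.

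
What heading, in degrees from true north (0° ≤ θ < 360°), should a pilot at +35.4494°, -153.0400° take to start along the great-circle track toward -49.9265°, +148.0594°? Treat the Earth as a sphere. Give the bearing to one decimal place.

Δλ = 148.0594 − -153.0400 = 301.0994°; wrapped into (−180°, 180°]: -58.9006°.
θ = atan2( sin Δλ · cos φ₂ , cos φ₁ · sin φ₂ − sin φ₁ · cos φ₂ · cos Δλ )
  = atan2(-0.55124, -0.81623) = -145.967° → normalised to [0°, 360°): 214.033°.

214.0°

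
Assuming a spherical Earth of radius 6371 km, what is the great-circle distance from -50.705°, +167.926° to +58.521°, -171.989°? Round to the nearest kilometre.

12282 km

Δλ = -171.989 − 167.926 = -339.915°; wrapped into (−180°, 180°]: 20.085°.
Δφ = 58.521 − -50.705 = 109.226°.
a = sin²(Δφ/2) + cos φ₁ · cos φ₂ · sin²(Δλ/2) = 0.674704.
c = 2·atan2(√a, √(1−a)) = 1.92773 rad → d = 6371·c ≈ 12281.60 km.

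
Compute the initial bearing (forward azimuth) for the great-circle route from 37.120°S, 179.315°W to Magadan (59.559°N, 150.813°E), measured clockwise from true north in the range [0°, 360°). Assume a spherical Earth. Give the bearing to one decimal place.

Δλ = 150.813 − -179.315 = 330.128°; wrapped into (−180°, 180°]: -29.872°.
θ = atan2( sin Δλ · cos φ₂ , cos φ₁ · sin φ₂ − sin φ₁ · cos φ₂ · cos Δλ )
  = atan2(-0.25234, 0.95259) = -14.837° → normalised to [0°, 360°): 345.163°.

345.2°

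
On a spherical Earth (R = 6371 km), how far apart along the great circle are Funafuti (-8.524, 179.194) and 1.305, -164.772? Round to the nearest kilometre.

Δλ = -164.772 − 179.194 = -343.966°; wrapped into (−180°, 180°]: 16.034°.
Δφ = 1.305 − -8.524 = 9.829°.
a = sin²(Δφ/2) + cos φ₁ · cos φ₂ · sin²(Δλ/2) = 0.026570.
c = 2·atan2(√a, √(1−a)) = 0.32747 rad → d = 6371·c ≈ 2086.31 km.

2086 km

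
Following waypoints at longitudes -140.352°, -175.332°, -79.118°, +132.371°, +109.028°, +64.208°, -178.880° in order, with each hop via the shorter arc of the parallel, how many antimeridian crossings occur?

Leg 1: -140.352° → -175.332°, shortest Δλ = -34.98° (west) — does not cross 180°.
Leg 2: -175.332° → -79.118°, shortest Δλ = 96.214° (east) — does not cross 180°.
Leg 3: -79.118° → +132.371°, shortest Δλ = -148.511° (west) — crosses 180°.
Leg 4: +132.371° → +109.028°, shortest Δλ = -23.343° (west) — does not cross 180°.
Leg 5: +109.028° → +64.208°, shortest Δλ = -44.82° (west) — does not cross 180°.
Leg 6: +64.208° → -178.880°, shortest Δλ = 116.912° (east) — crosses 180°.
Total crossings: 2.

2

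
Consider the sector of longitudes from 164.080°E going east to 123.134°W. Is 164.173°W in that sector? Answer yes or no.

Yes

Band width going east from +164.080° to -123.134°: ((-123.134 − 164.080) mod 360) = 72.786°.
Offset of -164.173° east of the west edge: ((-164.173 − 164.080) mod 360) = 31.747°.
31.747° ≤ 72.786° ⇒ inside.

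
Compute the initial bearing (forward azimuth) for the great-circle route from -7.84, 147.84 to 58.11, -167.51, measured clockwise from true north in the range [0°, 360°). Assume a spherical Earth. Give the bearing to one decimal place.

22.6°

Δλ = -167.51 − 147.84 = -315.35°; wrapped into (−180°, 180°]: 44.65°.
θ = atan2( sin Δλ · cos φ₂ , cos φ₁ · sin φ₂ − sin φ₁ · cos φ₂ · cos Δλ )
  = atan2(0.37127, 0.89239) = 22.589° → normalised to [0°, 360°): 22.589°.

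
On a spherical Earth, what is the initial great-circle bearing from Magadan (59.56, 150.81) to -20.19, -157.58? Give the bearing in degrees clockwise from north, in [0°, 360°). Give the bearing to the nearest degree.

133°

Δλ = -157.58 − 150.81 = -308.39°; wrapped into (−180°, 180°]: 51.61°.
θ = atan2( sin Δλ · cos φ₂ , cos φ₁ · sin φ₂ − sin φ₁ · cos φ₂ · cos Δλ )
  = atan2(0.73564, -0.67737) = 132.639° → normalised to [0°, 360°): 132.639°.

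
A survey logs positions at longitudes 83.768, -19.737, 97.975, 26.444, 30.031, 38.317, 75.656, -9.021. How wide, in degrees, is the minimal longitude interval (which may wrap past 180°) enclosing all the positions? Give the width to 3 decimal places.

117.712°

Sort the longitudes: -19.737°, -9.021°, +26.444°, +30.031°, +38.317°, +75.656°, +83.768°, +97.975°.
Eastward gaps between consecutive values (wrapping around): 10.716°, 35.465°, 3.587°, 8.286°, 37.339°, 8.112°, 14.207°, 242.288°.
Largest gap = 242.288° ⇒ minimal covering band is its complement: 360° − 242.288° = 117.712°.
Band runs from -19.737° eastward to +97.975°.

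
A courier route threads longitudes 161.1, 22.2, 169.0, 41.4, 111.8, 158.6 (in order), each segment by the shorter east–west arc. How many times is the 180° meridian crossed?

Leg 1: +161.1° → +22.2°, shortest Δλ = -138.9° (west) — does not cross 180°.
Leg 2: +22.2° → +169.0°, shortest Δλ = 146.8° (east) — does not cross 180°.
Leg 3: +169.0° → +41.4°, shortest Δλ = -127.6° (west) — does not cross 180°.
Leg 4: +41.4° → +111.8°, shortest Δλ = 70.4° (east) — does not cross 180°.
Leg 5: +111.8° → +158.6°, shortest Δλ = 46.8° (east) — does not cross 180°.
Total crossings: 0.

0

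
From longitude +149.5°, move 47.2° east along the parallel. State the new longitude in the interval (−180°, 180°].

-163.3°

Start at +149.5°; shift +47.2° → +196.7°.
+196.7° lies outside (−180°, 180°]; subtract 360° → -163.3°.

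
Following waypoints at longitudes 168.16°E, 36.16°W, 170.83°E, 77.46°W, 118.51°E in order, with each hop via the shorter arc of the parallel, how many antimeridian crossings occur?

4

Leg 1: +168.16° → -36.16°, shortest Δλ = 155.68° (east) — crosses 180°.
Leg 2: -36.16° → +170.83°, shortest Δλ = -153.01° (west) — crosses 180°.
Leg 3: +170.83° → -77.46°, shortest Δλ = 111.71° (east) — crosses 180°.
Leg 4: -77.46° → +118.51°, shortest Δλ = -164.03° (west) — crosses 180°.
Total crossings: 4.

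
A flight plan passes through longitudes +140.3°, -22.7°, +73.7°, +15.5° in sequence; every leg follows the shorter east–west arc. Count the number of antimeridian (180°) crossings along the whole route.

Leg 1: +140.3° → -22.7°, shortest Δλ = -163.0° (west) — does not cross 180°.
Leg 2: -22.7° → +73.7°, shortest Δλ = 96.4° (east) — does not cross 180°.
Leg 3: +73.7° → +15.5°, shortest Δλ = -58.2° (west) — does not cross 180°.
Total crossings: 0.

0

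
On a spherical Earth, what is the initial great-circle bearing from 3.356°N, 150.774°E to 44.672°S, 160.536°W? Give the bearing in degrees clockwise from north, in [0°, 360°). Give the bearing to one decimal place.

143.8°

Δλ = -160.536 − 150.774 = -311.310°; wrapped into (−180°, 180°]: 48.690°.
θ = atan2( sin Δλ · cos φ₂ , cos φ₁ · sin φ₂ − sin φ₁ · cos φ₂ · cos Δλ )
  = atan2(0.53417, -0.72932) = 143.780° → normalised to [0°, 360°): 143.780°.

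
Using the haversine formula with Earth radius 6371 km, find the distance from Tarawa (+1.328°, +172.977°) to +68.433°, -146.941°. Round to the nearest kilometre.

8048 km

Δλ = -146.941 − 172.977 = -319.918°; wrapped into (−180°, 180°]: 40.082°.
Δφ = 68.433 − 1.328 = 67.105°.
a = sin²(Δφ/2) + cos φ₁ · cos φ₂ · sin²(Δλ/2) = 0.348636.
c = 2·atan2(√a, √(1−a)) = 1.26324 rad → d = 6371·c ≈ 8048.11 km.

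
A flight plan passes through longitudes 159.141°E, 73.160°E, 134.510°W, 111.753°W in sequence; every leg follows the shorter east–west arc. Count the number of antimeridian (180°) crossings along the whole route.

1

Leg 1: +159.141° → +73.160°, shortest Δλ = -85.981° (west) — does not cross 180°.
Leg 2: +73.160° → -134.510°, shortest Δλ = 152.33° (east) — crosses 180°.
Leg 3: -134.510° → -111.753°, shortest Δλ = 22.757° (east) — does not cross 180°.
Total crossings: 1.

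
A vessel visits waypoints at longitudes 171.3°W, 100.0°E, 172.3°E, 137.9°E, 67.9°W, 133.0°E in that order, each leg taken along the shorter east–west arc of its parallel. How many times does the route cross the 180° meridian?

3

Leg 1: -171.3° → +100.0°, shortest Δλ = -88.7° (west) — crosses 180°.
Leg 2: +100.0° → +172.3°, shortest Δλ = 72.3° (east) — does not cross 180°.
Leg 3: +172.3° → +137.9°, shortest Δλ = -34.4° (west) — does not cross 180°.
Leg 4: +137.9° → -67.9°, shortest Δλ = 154.2° (east) — crosses 180°.
Leg 5: -67.9° → +133.0°, shortest Δλ = -159.1° (west) — crosses 180°.
Total crossings: 3.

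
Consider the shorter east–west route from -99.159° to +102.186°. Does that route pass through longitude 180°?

Yes

Naïve |102.186 − -99.159| = 201.345° > 180°, so the shorter arc goes the other way round — across 180°.
Signed shortest Δλ = ((102.186 − -99.159 + 180) mod 360) − 180 = -158.655°.
Going west by 158.655° from -99.159° passes through 180° before reaching +102.186°.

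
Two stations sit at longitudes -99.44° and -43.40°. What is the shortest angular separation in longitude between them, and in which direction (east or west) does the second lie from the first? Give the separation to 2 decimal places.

56.04° east

Raw difference: -43.40 − -99.44 = 56.04°.
Normalise into (−180°, 180°]: 56.04° stays 56.04°.
Positive ⇒ the second point lies to the east; separation 56.04°.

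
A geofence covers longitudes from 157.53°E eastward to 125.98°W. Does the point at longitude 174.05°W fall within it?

Yes

Band width going east from +157.53° to -125.98°: ((-125.98 − 157.53) mod 360) = 76.49°.
Offset of -174.05° east of the west edge: ((-174.05 − 157.53) mod 360) = 28.42°.
28.42° ≤ 76.49° ⇒ inside.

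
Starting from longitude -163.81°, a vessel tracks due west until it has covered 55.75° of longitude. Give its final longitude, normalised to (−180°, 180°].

Start at -163.81°; shift −55.75° → -219.56°.
-219.56° lies outside (−180°, 180°]; add 360° → +140.44°.

+140.44°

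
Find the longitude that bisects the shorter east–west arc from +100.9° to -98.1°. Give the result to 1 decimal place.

-178.6°

Signed shortest Δλ from +100.9° to -98.1° is +161.0°.
Midpoint longitude = +100.9° + (+161.0°)/2 = +100.9° + 80.5° = +181.4°.
Normalise into (−180°, 180°]: -178.6°.
(The naïve average (+100.9 + -98.1)/2 = 1.4° is on the wrong side of the globe.)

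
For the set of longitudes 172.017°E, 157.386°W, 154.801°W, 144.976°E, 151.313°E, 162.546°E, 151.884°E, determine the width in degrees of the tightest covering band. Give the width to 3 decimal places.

60.223°

Sort the longitudes: -157.386°, -154.801°, +144.976°, +151.313°, +151.884°, +162.546°, +172.017°.
Eastward gaps between consecutive values (wrapping around): 2.585°, 299.777°, 6.337°, 0.571°, 10.662°, 9.471°, 30.597°.
Largest gap = 299.777° ⇒ minimal covering band is its complement: 360° − 299.777° = 60.223°.
Band runs from +144.976° eastward to -154.801°, crossing the antimeridian.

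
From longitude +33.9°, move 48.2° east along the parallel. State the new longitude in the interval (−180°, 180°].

Start at +33.9°; shift +48.2° → +82.1°.
+82.1° already lies in (−180°, 180°].

+82.1°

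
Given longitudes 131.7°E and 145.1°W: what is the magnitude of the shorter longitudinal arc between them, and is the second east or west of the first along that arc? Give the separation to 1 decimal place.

Raw difference: -145.1 − 131.7 = -276.8°.
Normalise into (−180°, 180°]: -276.8° + 360° = 83.2°.
Positive ⇒ the second point lies to the east; separation 83.2°.

83.2° east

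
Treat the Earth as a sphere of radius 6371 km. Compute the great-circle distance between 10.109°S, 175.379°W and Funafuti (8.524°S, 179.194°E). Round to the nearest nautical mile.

Δλ = 179.194 − -175.379 = 354.573°; wrapped into (−180°, 180°]: -5.427°.
Δφ = -8.524 − -10.109 = 1.585°.
a = sin²(Δφ/2) + cos φ₁ · cos φ₂ · sin²(Δλ/2) = 0.002373.
c = 2·atan2(√a, √(1−a)) = 0.09747 rad → d = 6371·c ≈ 621.00 km ≈ 335.31 nmi.

335 nmi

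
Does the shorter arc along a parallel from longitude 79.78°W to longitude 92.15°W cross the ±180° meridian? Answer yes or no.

Signed shortest Δλ = ((-92.15 − -79.78 + 180) mod 360) − 180 = -12.37°.
Going west by 12.37° from -79.78° reaches -92.15° without touching 180°.

No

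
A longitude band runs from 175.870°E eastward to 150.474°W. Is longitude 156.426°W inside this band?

Band width going east from +175.870° to -150.474°: ((-150.474 − 175.870) mod 360) = 33.656°.
Offset of -156.426° east of the west edge: ((-156.426 − 175.870) mod 360) = 27.704°.
27.704° ≤ 33.656° ⇒ inside.

Yes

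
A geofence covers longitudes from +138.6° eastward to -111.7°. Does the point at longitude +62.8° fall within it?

No

Band width going east from +138.6° to -111.7°: ((-111.7 − 138.6) mod 360) = 109.7°.
Offset of +62.8° east of the west edge: ((62.8 − 138.6) mod 360) = 284.2°.
284.2° > 109.7° ⇒ outside.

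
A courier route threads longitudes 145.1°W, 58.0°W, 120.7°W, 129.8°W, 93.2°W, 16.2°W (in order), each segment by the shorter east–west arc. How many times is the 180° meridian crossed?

Leg 1: -145.1° → -58.0°, shortest Δλ = 87.1° (east) — does not cross 180°.
Leg 2: -58.0° → -120.7°, shortest Δλ = -62.7° (west) — does not cross 180°.
Leg 3: -120.7° → -129.8°, shortest Δλ = -9.1° (west) — does not cross 180°.
Leg 4: -129.8° → -93.2°, shortest Δλ = 36.6° (east) — does not cross 180°.
Leg 5: -93.2° → -16.2°, shortest Δλ = 77.0° (east) — does not cross 180°.
Total crossings: 0.

0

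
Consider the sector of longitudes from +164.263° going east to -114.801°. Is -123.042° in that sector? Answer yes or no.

Yes

Band width going east from +164.263° to -114.801°: ((-114.801 − 164.263) mod 360) = 80.936°.
Offset of -123.042° east of the west edge: ((-123.042 − 164.263) mod 360) = 72.695°.
72.695° ≤ 80.936° ⇒ inside.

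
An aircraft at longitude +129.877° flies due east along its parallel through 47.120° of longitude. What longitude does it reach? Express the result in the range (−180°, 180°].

+176.997°

Start at +129.877°; shift +47.120° → +176.997°.
+176.997° already lies in (−180°, 180°].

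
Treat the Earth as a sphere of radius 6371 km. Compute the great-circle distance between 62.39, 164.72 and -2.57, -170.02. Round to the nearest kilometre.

Δλ = -170.02 − 164.72 = -334.74°; wrapped into (−180°, 180°]: 25.26°.
Δφ = -2.57 − 62.39 = -64.96°.
a = sin²(Δφ/2) + cos φ₁ · cos φ₂ · sin²(Δλ/2) = 0.310510.
c = 2·atan2(√a, √(1−a)) = 1.18210 rad → d = 6371·c ≈ 7531.17 km.

7531 km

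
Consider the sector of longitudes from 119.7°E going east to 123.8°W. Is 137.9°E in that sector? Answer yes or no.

Yes

Band width going east from +119.7° to -123.8°: ((-123.8 − 119.7) mod 360) = 116.5°.
Offset of +137.9° east of the west edge: ((137.9 − 119.7) mod 360) = 18.2°.
18.2° ≤ 116.5° ⇒ inside.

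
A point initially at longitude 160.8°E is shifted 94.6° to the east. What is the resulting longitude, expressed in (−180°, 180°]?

104.6°W

Start at +160.8°; shift +94.6° → +255.4°.
+255.4° lies outside (−180°, 180°]; subtract 360° → -104.6°.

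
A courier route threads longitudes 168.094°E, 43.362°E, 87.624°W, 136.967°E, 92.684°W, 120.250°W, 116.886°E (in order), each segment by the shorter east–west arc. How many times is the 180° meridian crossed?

3

Leg 1: +168.094° → +43.362°, shortest Δλ = -124.732° (west) — does not cross 180°.
Leg 2: +43.362° → -87.624°, shortest Δλ = -130.986° (west) — does not cross 180°.
Leg 3: -87.624° → +136.967°, shortest Δλ = -135.409° (west) — crosses 180°.
Leg 4: +136.967° → -92.684°, shortest Δλ = 130.349° (east) — crosses 180°.
Leg 5: -92.684° → -120.250°, shortest Δλ = -27.566° (west) — does not cross 180°.
Leg 6: -120.250° → +116.886°, shortest Δλ = -122.864° (west) — crosses 180°.
Total crossings: 3.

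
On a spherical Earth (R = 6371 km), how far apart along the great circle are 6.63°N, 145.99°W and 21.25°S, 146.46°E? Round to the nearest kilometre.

7988 km

Δλ = 146.46 − -145.99 = 292.45°; wrapped into (−180°, 180°]: -67.55°.
Δφ = -21.25 − 6.63 = -27.88°.
a = sin²(Δφ/2) + cos φ₁ · cos φ₂ · sin²(Δλ/2) = 0.344157.
c = 2·atan2(√a, √(1−a)) = 1.25383 rad → d = 6371·c ≈ 7988.15 km.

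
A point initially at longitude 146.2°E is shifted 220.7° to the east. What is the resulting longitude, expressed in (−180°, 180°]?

6.9°E

Start at +146.2°; shift +220.7° → +366.9°.
+366.9° lies outside (−180°, 180°]; subtract 360° → +6.9°.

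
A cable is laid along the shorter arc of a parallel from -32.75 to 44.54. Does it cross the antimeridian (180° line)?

Signed shortest Δλ = ((44.54 − -32.75 + 180) mod 360) − 180 = 77.29°.
Going east by 77.29° from -32.75° reaches +44.54° without touching 180°.

No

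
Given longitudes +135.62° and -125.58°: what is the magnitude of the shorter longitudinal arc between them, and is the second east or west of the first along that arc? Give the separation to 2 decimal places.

98.80° east

Raw difference: -125.58 − 135.62 = -261.2°.
Normalise into (−180°, 180°]: -261.2° + 360° = 98.8°.
Positive ⇒ the second point lies to the east; separation 98.80°.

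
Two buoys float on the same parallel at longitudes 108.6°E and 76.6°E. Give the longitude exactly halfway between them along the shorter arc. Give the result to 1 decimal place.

92.6°E

Signed shortest Δλ from +108.6° to +76.6° is -32.0°.
Midpoint longitude = +108.6° + (-32.0°)/2 = +108.6° − 16.0° = +92.6°.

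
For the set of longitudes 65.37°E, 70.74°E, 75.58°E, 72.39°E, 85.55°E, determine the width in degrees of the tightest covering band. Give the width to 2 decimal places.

Sort the longitudes: +65.37°, +70.74°, +72.39°, +75.58°, +85.55°.
Eastward gaps between consecutive values (wrapping around): 5.37°, 1.65°, 3.19°, 9.97°, 339.82°.
Largest gap = 339.82° ⇒ minimal covering band is its complement: 360° − 339.82° = 20.18°.
Band runs from +65.37° eastward to +85.55°.

20.18°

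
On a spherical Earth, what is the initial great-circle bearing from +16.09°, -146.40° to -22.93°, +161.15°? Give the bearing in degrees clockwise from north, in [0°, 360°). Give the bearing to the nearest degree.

234°

Δλ = 161.15 − -146.40 = 307.55°; wrapped into (−180°, 180°]: -52.45°.
θ = atan2( sin Δλ · cos φ₂ , cos φ₁ · sin φ₂ − sin φ₁ · cos φ₂ · cos Δλ )
  = atan2(-0.73017, -0.52991) = -125.969° → normalised to [0°, 360°): 234.031°.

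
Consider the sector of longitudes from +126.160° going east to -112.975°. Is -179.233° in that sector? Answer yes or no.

Yes

Band width going east from +126.160° to -112.975°: ((-112.975 − 126.160) mod 360) = 120.865°.
Offset of -179.233° east of the west edge: ((-179.233 − 126.160) mod 360) = 54.607°.
54.607° ≤ 120.865° ⇒ inside.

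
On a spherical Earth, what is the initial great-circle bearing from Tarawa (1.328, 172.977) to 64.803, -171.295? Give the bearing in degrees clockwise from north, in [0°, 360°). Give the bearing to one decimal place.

7.3°

Δλ = -171.295 − 172.977 = -344.272°; wrapped into (−180°, 180°]: 15.728°.
θ = atan2( sin Δλ · cos φ₂ , cos φ₁ · sin φ₂ − sin φ₁ · cos φ₂ · cos Δλ )
  = atan2(0.11540, 0.89511) = 7.346° → normalised to [0°, 360°): 7.346°.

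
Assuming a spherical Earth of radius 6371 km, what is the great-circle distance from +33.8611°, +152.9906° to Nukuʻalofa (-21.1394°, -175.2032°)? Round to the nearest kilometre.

6982 km

Δλ = -175.2032 − 152.9906 = -328.1938°; wrapped into (−180°, 180°]: 31.8062°.
Δφ = -21.1394 − 33.8611 = -55.0005°.
a = sin²(Δφ/2) + cos φ₁ · cos φ₂ · sin²(Δλ/2) = 0.271367.
c = 2·atan2(√a, √(1−a)) = 1.09588 rad → d = 6371·c ≈ 6981.84 km.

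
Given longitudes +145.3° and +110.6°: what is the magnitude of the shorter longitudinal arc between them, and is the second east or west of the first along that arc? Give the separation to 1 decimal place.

Raw difference: 110.6 − 145.3 = -34.7°.
Normalise into (−180°, 180°]: -34.7° stays -34.7°.
Negative ⇒ the second point lies to the west; separation 34.7°.

34.7° west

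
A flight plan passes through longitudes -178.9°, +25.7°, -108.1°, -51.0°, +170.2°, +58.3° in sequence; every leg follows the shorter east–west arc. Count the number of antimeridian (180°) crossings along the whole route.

2

Leg 1: -178.9° → +25.7°, shortest Δλ = -155.4° (west) — crosses 180°.
Leg 2: +25.7° → -108.1°, shortest Δλ = -133.8° (west) — does not cross 180°.
Leg 3: -108.1° → -51.0°, shortest Δλ = 57.1° (east) — does not cross 180°.
Leg 4: -51.0° → +170.2°, shortest Δλ = -138.8° (west) — crosses 180°.
Leg 5: +170.2° → +58.3°, shortest Δλ = -111.9° (west) — does not cross 180°.
Total crossings: 2.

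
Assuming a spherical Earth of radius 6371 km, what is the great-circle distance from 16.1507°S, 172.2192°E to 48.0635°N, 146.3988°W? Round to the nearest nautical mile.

4446 nmi

Δλ = -146.3988 − 172.2192 = -318.6180°; wrapped into (−180°, 180°]: 41.3820°.
Δφ = 48.0635 − -16.1507 = 64.2142°.
a = sin²(Δφ/2) + cos φ₁ · cos φ₂ · sin²(Δλ/2) = 0.362635.
c = 2·atan2(√a, √(1−a)) = 1.29249 rad → d = 6371·c ≈ 8234.44 km ≈ 4446.24 nmi.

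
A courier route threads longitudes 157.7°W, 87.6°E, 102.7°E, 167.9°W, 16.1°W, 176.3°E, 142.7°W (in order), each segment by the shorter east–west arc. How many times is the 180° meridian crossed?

Leg 1: -157.7° → +87.6°, shortest Δλ = -114.7° (west) — crosses 180°.
Leg 2: +87.6° → +102.7°, shortest Δλ = 15.1° (east) — does not cross 180°.
Leg 3: +102.7° → -167.9°, shortest Δλ = 89.4° (east) — crosses 180°.
Leg 4: -167.9° → -16.1°, shortest Δλ = 151.8° (east) — does not cross 180°.
Leg 5: -16.1° → +176.3°, shortest Δλ = -167.6° (west) — crosses 180°.
Leg 6: +176.3° → -142.7°, shortest Δλ = 41.0° (east) — crosses 180°.
Total crossings: 4.

4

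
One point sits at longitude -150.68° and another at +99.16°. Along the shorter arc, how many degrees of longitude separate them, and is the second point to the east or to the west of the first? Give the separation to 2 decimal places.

Raw difference: 99.16 − -150.68 = 249.84°.
Normalise into (−180°, 180°]: 249.84° − 360° = -110.16°.
Negative ⇒ the second point lies to the west; separation 110.16°.

110.16° west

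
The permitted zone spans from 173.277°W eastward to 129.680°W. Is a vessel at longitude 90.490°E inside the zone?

No

Band width going east from -173.277° to -129.680°: ((-129.680 − -173.277) mod 360) = 43.597°.
Offset of +90.490° east of the west edge: ((90.490 − -173.277) mod 360) = 263.767°.
263.767° > 43.597° ⇒ outside.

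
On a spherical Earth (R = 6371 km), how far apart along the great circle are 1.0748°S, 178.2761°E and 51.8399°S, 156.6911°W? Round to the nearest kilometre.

6109 km

Δλ = -156.6911 − 178.2761 = -334.9672°; wrapped into (−180°, 180°]: 25.0328°.
Δφ = -51.8399 − -1.0748 = -50.7651°.
a = sin²(Δφ/2) + cos φ₁ · cos φ₂ · sin²(Δλ/2) = 0.212763.
c = 2·atan2(√a, √(1−a)) = 0.95884 rad → d = 6371·c ≈ 6108.74 km.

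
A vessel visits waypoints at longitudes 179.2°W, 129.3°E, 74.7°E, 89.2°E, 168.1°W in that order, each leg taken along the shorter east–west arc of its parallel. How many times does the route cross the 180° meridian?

Leg 1: -179.2° → +129.3°, shortest Δλ = -51.5° (west) — crosses 180°.
Leg 2: +129.3° → +74.7°, shortest Δλ = -54.6° (west) — does not cross 180°.
Leg 3: +74.7° → +89.2°, shortest Δλ = 14.5° (east) — does not cross 180°.
Leg 4: +89.2° → -168.1°, shortest Δλ = 102.7° (east) — crosses 180°.
Total crossings: 2.

2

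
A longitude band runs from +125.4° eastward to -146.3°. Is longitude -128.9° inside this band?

No

Band width going east from +125.4° to -146.3°: ((-146.3 − 125.4) mod 360) = 88.3°.
Offset of -128.9° east of the west edge: ((-128.9 − 125.4) mod 360) = 105.7°.
105.7° > 88.3° ⇒ outside.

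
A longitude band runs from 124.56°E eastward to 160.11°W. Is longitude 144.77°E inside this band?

Yes

Band width going east from +124.56° to -160.11°: ((-160.11 − 124.56) mod 360) = 75.33°.
Offset of +144.77° east of the west edge: ((144.77 − 124.56) mod 360) = 20.21°.
20.21° ≤ 75.33° ⇒ inside.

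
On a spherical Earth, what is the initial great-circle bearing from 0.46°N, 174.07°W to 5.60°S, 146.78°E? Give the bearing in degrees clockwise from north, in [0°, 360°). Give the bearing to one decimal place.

Δλ = 146.78 − -174.07 = 320.85°; wrapped into (−180°, 180°]: -39.15°.
θ = atan2( sin Δλ · cos φ₂ , cos φ₁ · sin φ₂ − sin φ₁ · cos φ₂ · cos Δλ )
  = atan2(-0.62834, -0.10378) = -99.378° → normalised to [0°, 360°): 260.622°.

260.6°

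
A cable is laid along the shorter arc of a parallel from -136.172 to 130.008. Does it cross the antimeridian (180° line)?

Naïve |130.008 − -136.172| = 266.18° > 180°, so the shorter arc goes the other way round — across 180°.
Signed shortest Δλ = ((130.008 − -136.172 + 180) mod 360) − 180 = -93.82°.
Going west by 93.82° from -136.172° passes through 180° before reaching +130.008°.

Yes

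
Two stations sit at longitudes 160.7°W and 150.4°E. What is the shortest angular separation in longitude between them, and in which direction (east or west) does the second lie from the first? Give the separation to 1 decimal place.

Raw difference: 150.4 − -160.7 = 311.1°.
Normalise into (−180°, 180°]: 311.1° − 360° = -48.9°.
Negative ⇒ the second point lies to the west; separation 48.9°.

48.9° west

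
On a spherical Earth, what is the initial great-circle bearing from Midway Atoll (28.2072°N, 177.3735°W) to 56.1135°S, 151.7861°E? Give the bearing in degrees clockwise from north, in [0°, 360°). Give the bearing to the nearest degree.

Δλ = 151.7861 − -177.3735 = 329.1596°; wrapped into (−180°, 180°]: -30.8404°.
θ = atan2( sin Δλ · cos φ₂ , cos φ₁ · sin φ₂ − sin φ₁ · cos φ₂ · cos Δλ )
  = atan2(-0.28583, -0.95783) = -163.384° → normalised to [0°, 360°): 196.616°.

197°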